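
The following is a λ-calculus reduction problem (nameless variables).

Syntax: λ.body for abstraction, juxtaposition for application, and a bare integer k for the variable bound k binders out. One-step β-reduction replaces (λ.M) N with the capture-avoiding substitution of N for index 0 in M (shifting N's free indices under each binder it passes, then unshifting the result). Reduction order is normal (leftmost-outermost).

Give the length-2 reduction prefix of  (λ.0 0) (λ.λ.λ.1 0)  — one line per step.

  start: (λ.0 0) (λ.λ.λ.1 0)
  →1  (λ.λ.λ.1 0) (λ.λ.λ.1 0)
  →2  λ.λ.1 0

Answer: after 2 steps: λ.λ.1 0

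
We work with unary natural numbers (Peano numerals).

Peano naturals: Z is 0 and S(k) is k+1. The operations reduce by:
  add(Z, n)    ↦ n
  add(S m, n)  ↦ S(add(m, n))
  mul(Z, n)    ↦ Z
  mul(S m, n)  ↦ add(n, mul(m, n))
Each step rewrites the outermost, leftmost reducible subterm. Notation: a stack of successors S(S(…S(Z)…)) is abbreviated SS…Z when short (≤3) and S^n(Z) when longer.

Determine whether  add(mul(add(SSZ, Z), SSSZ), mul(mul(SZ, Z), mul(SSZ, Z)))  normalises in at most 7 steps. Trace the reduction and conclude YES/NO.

  start: add(mul(add(SSZ, Z), SSSZ), mul(mul(SZ, Z), mul(SSZ, Z)))
  →1  add(mul(S(add(SZ, Z)), SSSZ), mul(mul(SZ, Z), mul(SSZ, Z)))
  →2  add(add(SSSZ, mul(add(SZ, Z), SSSZ)), mul(mul(SZ, Z), mul(SSZ, Z)))
  →3  add(S(add(SSZ, mul(add(SZ, Z), SSSZ))), mul(mul(SZ, Z), mul(SSZ, Z)))
  →4  S(add(add(SSZ, mul(add(SZ, Z), SSSZ)), mul(mul(SZ, Z), mul(SSZ, Z))))
  →5  S(add(S(add(SZ, mul(add(SZ, Z), SSSZ))), mul(mul(SZ, Z), mul(SSZ, Z))))
  →6  S(S(add(add(SZ, mul(add(SZ, Z), SSSZ)), mul(mul(SZ, Z), mul(SSZ, Z)))))
  →7  S(S(add(S(add(Z, mul(add(SZ, Z), SSSZ))), mul(mul(SZ, Z), mul(SSZ, Z)))))

Answer: NO — after 7 steps the term is S(S(add(S(add(Z, mul(add(SZ, Z), SSSZ))), mul(mul(SZ, Z), mul(SSZ, Z))))), not yet normal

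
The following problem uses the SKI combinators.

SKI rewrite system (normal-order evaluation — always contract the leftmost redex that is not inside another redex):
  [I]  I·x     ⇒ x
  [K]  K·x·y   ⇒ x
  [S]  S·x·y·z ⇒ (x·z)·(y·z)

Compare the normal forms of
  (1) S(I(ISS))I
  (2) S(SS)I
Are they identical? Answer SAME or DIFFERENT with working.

Term A:
  start: S(I(ISS))I
  [1] S(ISS)I
  [2] S(SS)I

Term B:
  start: S(SS)I

Answer: SAME — A ⇓ S(SS)I, B ⇓ S(SS)I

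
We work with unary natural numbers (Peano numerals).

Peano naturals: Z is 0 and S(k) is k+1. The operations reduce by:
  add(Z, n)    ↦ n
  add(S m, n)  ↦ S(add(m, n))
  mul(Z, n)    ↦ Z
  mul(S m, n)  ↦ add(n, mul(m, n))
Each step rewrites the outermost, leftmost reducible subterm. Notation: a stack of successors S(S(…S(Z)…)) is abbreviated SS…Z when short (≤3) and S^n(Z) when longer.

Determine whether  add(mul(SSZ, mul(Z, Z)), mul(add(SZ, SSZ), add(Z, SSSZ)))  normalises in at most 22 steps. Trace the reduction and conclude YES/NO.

Answer: NO — after 22 steps the term is S(S(S(S(S(S(mul(SZ, add(Z, SSSZ)))))))), not yet normal

Derivation:
  start: add(mul(SSZ, mul(Z, Z)), mul(add(SZ, SSZ), add(Z, SSSZ)))
  [1] add(add(mul(Z, Z), mul(SZ, mul(Z, Z))), mul(add(SZ, SSZ), add(Z, SSSZ)))
  [2] add(add(Z, mul(SZ, mul(Z, Z))), mul(add(SZ, SSZ), add(Z, SSSZ)))
  [3] add(mul(SZ, mul(Z, Z)), mul(add(SZ, SSZ), add(Z, SSSZ)))
  [4] add(add(mul(Z, Z), mul(Z, mul(Z, Z))), mul(add(SZ, SSZ), add(Z, SSSZ)))
  [5] add(add(Z, mul(Z, mul(Z, Z))), mul(add(SZ, SSZ), add(Z, SSSZ)))
  [6] add(mul(Z, mul(Z, Z)), mul(add(SZ, SSZ), add(Z, SSSZ)))
  [7] add(Z, mul(add(SZ, SSZ), add(Z, SSSZ)))
  [8] mul(add(SZ, SSZ), add(Z, SSSZ))
  [9] mul(S(add(Z, SSZ)), add(Z, SSSZ))
  [10] add(add(Z, SSSZ), mul(add(Z, SSZ), add(Z, SSSZ)))
  [11] add(SSSZ, mul(add(Z, SSZ), add(Z, SSSZ)))
  [12] S(add(SSZ, mul(add(Z, SSZ), add(Z, SSSZ))))
  [13] S(S(add(SZ, mul(add(Z, SSZ), add(Z, SSSZ)))))
  [14] S(S(S(add(Z, mul(add(Z, SSZ), add(Z, SSSZ))))))
  [15] S(S(S(mul(add(Z, SSZ), add(Z, SSSZ)))))
  [16] S(S(S(mul(SSZ, add(Z, SSSZ)))))
  [17] S(S(S(add(add(Z, SSSZ), mul(SZ, add(Z, SSSZ))))))
  [18] S(S(S(add(SSSZ, mul(SZ, add(Z, SSSZ))))))
  [19] S(S(S(S(add(SSZ, mul(SZ, add(Z, SSSZ)))))))
  [20] S(S(S(S(S(add(SZ, mul(SZ, add(Z, SSSZ))))))))
  [21] S(S(S(S(S(S(add(Z, mul(SZ, add(Z, SSSZ)))))))))
  [22] S(S(S(S(S(S(mul(SZ, add(Z, SSSZ))))))))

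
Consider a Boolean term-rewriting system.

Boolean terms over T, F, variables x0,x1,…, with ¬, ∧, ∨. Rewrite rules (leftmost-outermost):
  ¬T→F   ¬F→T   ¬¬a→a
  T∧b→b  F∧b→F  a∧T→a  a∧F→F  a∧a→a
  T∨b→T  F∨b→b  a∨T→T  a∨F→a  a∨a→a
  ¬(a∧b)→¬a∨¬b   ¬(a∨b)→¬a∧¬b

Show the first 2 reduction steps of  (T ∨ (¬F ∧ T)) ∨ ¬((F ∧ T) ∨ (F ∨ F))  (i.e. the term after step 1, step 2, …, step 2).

Answer: after 2 steps: T

Derivation:
  start: (T ∨ (¬F ∧ T)) ∨ ¬((F ∧ T) ∨ (F ∨ F))
  [1] T ∨ ¬((F ∧ T) ∨ (F ∨ F))
  [2] T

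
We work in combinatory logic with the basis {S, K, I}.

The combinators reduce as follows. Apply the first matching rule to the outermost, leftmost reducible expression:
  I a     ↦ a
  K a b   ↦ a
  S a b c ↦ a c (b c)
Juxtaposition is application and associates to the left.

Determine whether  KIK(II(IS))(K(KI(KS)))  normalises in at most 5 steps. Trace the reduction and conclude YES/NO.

  start: KIK(II(IS))(K(KI(KS)))
  step 1: I(II(IS))(K(KI(KS)))
  step 2: II(IS)(K(KI(KS)))
  step 3: I(IS)(K(KI(KS)))
  step 4: IS(K(KI(KS)))
  step 5: S(K(KI(KS)))

Answer: NO — after 5 steps the term is S(K(KI(KS))), not yet normal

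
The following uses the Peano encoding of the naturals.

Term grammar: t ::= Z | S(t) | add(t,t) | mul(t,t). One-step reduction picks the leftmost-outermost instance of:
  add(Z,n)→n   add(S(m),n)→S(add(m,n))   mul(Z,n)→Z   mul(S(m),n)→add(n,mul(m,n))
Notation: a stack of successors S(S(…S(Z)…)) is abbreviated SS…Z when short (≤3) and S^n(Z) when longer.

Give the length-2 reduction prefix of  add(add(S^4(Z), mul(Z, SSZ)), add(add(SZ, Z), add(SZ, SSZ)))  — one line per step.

Answer: after 2 steps: S(add(add(SSSZ, mul(Z, SSZ)), add(add(SZ, Z), add(SZ, SSZ))))

Reduction:
  start: add(add(S^4(Z), mul(Z, SSZ)), add(add(SZ, Z), add(SZ, SSZ)))
  step 1: add(S(add(SSSZ, mul(Z, SSZ))), add(add(SZ, Z), add(SZ, SSZ)))
  step 2: S(add(add(SSSZ, mul(Z, SSZ)), add(add(SZ, Z), add(SZ, SSZ))))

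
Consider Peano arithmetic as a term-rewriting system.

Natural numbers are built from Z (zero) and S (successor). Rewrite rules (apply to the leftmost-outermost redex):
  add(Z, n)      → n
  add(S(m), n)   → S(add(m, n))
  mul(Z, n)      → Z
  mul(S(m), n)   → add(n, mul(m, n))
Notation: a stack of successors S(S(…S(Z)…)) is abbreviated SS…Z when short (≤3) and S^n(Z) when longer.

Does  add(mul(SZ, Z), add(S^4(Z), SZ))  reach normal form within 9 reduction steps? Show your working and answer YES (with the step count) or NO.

  start: add(mul(SZ, Z), add(S^4(Z), SZ))
  →1  add(add(Z, mul(Z, Z)), add(S^4(Z), SZ))
  →2  add(mul(Z, Z), add(S^4(Z), SZ))
  →3  add(Z, add(S^4(Z), SZ))
  →4  add(S^4(Z), SZ)
  →5  S(add(SSSZ, SZ))
  →6  S(S(add(SSZ, SZ)))
  →7  S(S(S(add(SZ, SZ))))
  →8  S(S(S(S(add(Z, SZ)))))
  →9  S^5(Z)

Answer: YES — reaches normal form S^5(Z) in 9 ≤ 9 steps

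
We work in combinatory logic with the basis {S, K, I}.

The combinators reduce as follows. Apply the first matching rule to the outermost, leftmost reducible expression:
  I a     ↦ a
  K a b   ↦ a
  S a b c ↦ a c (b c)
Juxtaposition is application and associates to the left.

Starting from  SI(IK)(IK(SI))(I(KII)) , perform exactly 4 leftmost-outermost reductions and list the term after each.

  start: SI(IK)(IK(SI))(I(KII))
  →1  I(IK(SI))(IK(IK(SI)))(I(KII))
  →2  IK(SI)(IK(IK(SI)))(I(KII))
  →3  K(SI)(IK(IK(SI)))(I(KII))
  →4  SI(I(KII))

Answer: after 4 steps: SI(I(KII))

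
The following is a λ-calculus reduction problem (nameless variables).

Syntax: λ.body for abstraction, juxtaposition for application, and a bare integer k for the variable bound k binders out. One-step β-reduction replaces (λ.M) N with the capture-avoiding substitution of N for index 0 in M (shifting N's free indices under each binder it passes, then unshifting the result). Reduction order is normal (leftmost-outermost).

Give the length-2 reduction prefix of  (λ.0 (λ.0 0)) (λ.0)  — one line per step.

  start: (λ.0 (λ.0 0)) (λ.0)
  →1  (λ.0) (λ.0 0)
  →2  λ.0 0

Answer: after 2 steps: λ.0 0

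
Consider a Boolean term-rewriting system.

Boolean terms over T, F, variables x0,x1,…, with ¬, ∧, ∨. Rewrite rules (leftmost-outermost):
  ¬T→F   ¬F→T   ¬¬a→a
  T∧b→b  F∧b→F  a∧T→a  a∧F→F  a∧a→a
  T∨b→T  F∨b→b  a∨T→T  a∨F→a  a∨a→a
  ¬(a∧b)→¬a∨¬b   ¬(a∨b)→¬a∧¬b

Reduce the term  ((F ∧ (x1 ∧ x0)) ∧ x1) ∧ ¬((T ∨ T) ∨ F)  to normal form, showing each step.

Answer: normal form = F  (in 3 steps)

Working:
  start: ((F ∧ (x1 ∧ x0)) ∧ x1) ∧ ¬((T ∨ T) ∨ F)
  →1  (F ∧ x1) ∧ ¬((T ∨ T) ∨ F)
  →2  F ∧ ¬((T ∨ T) ∨ F)
  →3  F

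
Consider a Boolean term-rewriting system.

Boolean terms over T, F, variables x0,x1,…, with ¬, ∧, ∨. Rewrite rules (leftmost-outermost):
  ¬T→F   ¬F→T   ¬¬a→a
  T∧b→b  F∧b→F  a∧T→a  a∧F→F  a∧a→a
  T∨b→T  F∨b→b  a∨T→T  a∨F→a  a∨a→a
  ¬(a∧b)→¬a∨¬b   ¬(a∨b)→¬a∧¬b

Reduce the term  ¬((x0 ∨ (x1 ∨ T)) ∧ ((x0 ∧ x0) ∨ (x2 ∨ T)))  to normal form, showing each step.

Answer: normal form = F  (in 14 steps)

Derivation:
  start: ¬((x0 ∨ (x1 ∨ T)) ∧ ((x0 ∧ x0) ∨ (x2 ∨ T)))
  →1  ¬(x0 ∨ (x1 ∨ T)) ∨ ¬((x0 ∧ x0) ∨ (x2 ∨ T))
  →2  (¬x0 ∧ ¬(x1 ∨ T)) ∨ ¬((x0 ∧ x0) ∨ (x2 ∨ T))
  →3  (¬x0 ∧ (¬x1 ∧ ¬T)) ∨ ¬((x0 ∧ x0) ∨ (x2 ∨ T))
  →4  (¬x0 ∧ (¬x1 ∧ F)) ∨ ¬((x0 ∧ x0) ∨ (x2 ∨ T))
  →5  (¬x0 ∧ F) ∨ ¬((x0 ∧ x0) ∨ (x2 ∨ T))
  →6  F ∨ ¬((x0 ∧ x0) ∨ (x2 ∨ T))
  →7  ¬((x0 ∧ x0) ∨ (x2 ∨ T))
  →8  ¬(x0 ∧ x0) ∧ ¬(x2 ∨ T)
  →9  (¬x0 ∨ ¬x0) ∧ ¬(x2 ∨ T)
  →10  ¬x0 ∧ ¬(x2 ∨ T)
  →11  ¬x0 ∧ (¬x2 ∧ ¬T)
  →12  ¬x0 ∧ (¬x2 ∧ F)
  →13  ¬x0 ∧ F
  →14  F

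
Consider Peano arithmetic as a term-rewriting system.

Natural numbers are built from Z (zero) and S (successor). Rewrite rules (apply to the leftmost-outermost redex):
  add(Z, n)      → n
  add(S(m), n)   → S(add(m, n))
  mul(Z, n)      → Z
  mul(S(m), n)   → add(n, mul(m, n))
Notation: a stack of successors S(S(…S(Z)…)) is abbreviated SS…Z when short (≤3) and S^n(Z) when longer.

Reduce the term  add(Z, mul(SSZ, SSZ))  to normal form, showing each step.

Answer: normal form = S^4(Z)  (in 10 steps)

Derivation:
  start: add(Z, mul(SSZ, SSZ))
  [1] mul(SSZ, SSZ)
  [2] add(SSZ, mul(SZ, SSZ))
  [3] S(add(SZ, mul(SZ, SSZ)))
  [4] S(S(add(Z, mul(SZ, SSZ))))
  [5] S(S(mul(SZ, SSZ)))
  [6] S(S(add(SSZ, mul(Z, SSZ))))
  [7] S(S(S(add(SZ, mul(Z, SSZ)))))
  [8] S(S(S(S(add(Z, mul(Z, SSZ))))))
  [9] S(S(S(S(mul(Z, SSZ)))))
  [10] S^4(Z)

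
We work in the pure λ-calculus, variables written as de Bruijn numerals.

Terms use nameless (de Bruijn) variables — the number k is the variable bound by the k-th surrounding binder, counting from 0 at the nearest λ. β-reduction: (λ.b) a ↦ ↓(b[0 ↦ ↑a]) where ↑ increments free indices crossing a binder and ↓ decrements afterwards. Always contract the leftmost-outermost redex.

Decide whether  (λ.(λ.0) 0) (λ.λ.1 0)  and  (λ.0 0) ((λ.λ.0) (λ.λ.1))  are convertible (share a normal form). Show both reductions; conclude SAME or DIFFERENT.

Answer: DIFFERENT — A ⇓ λ.λ.1 0, B ⇓ λ.0

Working:
Term A:
  start: (λ.(λ.0) 0) (λ.λ.1 0)
  [1] (λ.0) (λ.λ.1 0)
  [2] λ.λ.1 0

Term B:
  start: (λ.0 0) ((λ.λ.0) (λ.λ.1))
  [1] (λ.λ.0) (λ.λ.1) ((λ.λ.0) (λ.λ.1))
  [2] (λ.0) ((λ.λ.0) (λ.λ.1))
  [3] (λ.λ.0) (λ.λ.1)
  [4] λ.0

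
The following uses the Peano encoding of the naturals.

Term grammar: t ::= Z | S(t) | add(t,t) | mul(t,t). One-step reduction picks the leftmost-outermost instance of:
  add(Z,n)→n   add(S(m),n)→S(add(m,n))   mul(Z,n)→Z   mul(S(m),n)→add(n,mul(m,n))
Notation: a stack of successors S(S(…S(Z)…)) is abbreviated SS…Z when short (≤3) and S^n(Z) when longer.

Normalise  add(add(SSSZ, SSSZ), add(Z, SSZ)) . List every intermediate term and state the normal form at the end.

Answer: normal form = S^8(Z)  (in 12 steps)

Reduction:
  start: add(add(SSSZ, SSSZ), add(Z, SSZ))
  step 1: add(S(add(SSZ, SSSZ)), add(Z, SSZ))
  step 2: S(add(add(SSZ, SSSZ), add(Z, SSZ)))
  step 3: S(add(S(add(SZ, SSSZ)), add(Z, SSZ)))
  step 4: S(S(add(add(SZ, SSSZ), add(Z, SSZ))))
  step 5: S(S(add(S(add(Z, SSSZ)), add(Z, SSZ))))
  step 6: S(S(S(add(add(Z, SSSZ), add(Z, SSZ)))))
  step 7: S(S(S(add(SSSZ, add(Z, SSZ)))))
  step 8: S(S(S(S(add(SSZ, add(Z, SSZ))))))
  step 9: S(S(S(S(S(add(SZ, add(Z, SSZ)))))))
  step 10: S(S(S(S(S(S(add(Z, add(Z, SSZ))))))))
  step 11: S(S(S(S(S(S(add(Z, SSZ)))))))
  step 12: S^8(Z)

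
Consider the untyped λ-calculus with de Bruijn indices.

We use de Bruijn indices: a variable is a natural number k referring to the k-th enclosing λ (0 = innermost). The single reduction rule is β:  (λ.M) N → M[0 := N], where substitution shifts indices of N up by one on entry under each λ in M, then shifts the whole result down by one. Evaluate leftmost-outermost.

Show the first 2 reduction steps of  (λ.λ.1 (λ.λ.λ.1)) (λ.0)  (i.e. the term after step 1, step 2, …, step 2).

  start: (λ.λ.1 (λ.λ.λ.1)) (λ.0)
  →1  λ.(λ.0) (λ.λ.λ.1)
  →2  λ.λ.λ.λ.1

Answer: after 2 steps: λ.λ.λ.λ.1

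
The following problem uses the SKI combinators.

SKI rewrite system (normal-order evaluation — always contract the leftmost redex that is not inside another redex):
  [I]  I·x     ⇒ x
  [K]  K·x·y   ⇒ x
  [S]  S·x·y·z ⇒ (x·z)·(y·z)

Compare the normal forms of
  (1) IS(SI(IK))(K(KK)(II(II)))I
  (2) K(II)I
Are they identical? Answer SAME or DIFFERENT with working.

Answer: SAME — A ⇓ I, B ⇓ I

Reduction:
Term A:
  start: IS(SI(IK))(K(KK)(II(II)))I
  [1] S(SI(IK))(K(KK)(II(II)))I
  [2] SI(IK)I(K(KK)(II(II))I)
  [3] II(IKI)(K(KK)(II(II))I)
  [4] I(IKI)(K(KK)(II(II))I)
  [5] IKI(K(KK)(II(II))I)
  [6] KI(K(KK)(II(II))I)
  [7] I

Term B:
  start: K(II)I
  [1] II
  [2] I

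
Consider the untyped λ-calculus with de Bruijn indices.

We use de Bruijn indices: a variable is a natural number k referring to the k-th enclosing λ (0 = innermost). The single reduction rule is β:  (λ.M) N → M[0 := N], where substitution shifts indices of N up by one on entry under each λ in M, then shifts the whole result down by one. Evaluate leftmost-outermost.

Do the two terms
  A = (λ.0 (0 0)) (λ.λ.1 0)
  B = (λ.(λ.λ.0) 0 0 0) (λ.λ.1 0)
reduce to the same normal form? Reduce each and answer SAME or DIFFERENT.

Term A:
  start: (λ.0 (0 0)) (λ.λ.1 0)
  →1  (λ.λ.1 0) ((λ.λ.1 0) (λ.λ.1 0))
  →2  λ.(λ.λ.1 0) (λ.λ.1 0) 0
  →3  λ.(λ.(λ.λ.1 0) 0) 0
  →4  λ.(λ.λ.1 0) 0
  →5  λ.λ.1 0

Term B:
  start: (λ.(λ.λ.0) 0 0 0) (λ.λ.1 0)
  →1  (λ.λ.0) (λ.λ.1 0) (λ.λ.1 0) (λ.λ.1 0)
  →2  (λ.0) (λ.λ.1 0) (λ.λ.1 0)
  →3  (λ.λ.1 0) (λ.λ.1 0)
  →4  λ.(λ.λ.1 0) 0
  →5  λ.λ.1 0

Answer: SAME — A ⇓ λ.λ.1 0, B ⇓ λ.λ.1 0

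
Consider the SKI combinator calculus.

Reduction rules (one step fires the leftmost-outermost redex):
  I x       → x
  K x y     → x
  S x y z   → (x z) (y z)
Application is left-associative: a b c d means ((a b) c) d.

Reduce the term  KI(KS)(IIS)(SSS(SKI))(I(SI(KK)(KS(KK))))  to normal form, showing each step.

  start: KI(KS)(IIS)(SSS(SKI))(I(SI(KK)(KS(KK))))
  [1] I(IIS)(SSS(SKI))(I(SI(KK)(KS(KK))))
  [2] IIS(SSS(SKI))(I(SI(KK)(KS(KK))))
  [3] IS(SSS(SKI))(I(SI(KK)(KS(KK))))
  [4] S(SSS(SKI))(I(SI(KK)(KS(KK))))
  [5] S(S(SKI)(S(SKI)))(I(SI(KK)(KS(KK))))
  [6] S(S(SKI)(S(SKI)))(SI(KK)(KS(KK)))
  [7] S(S(SKI)(S(SKI)))(I(KS(KK))(KK(KS(KK))))
  [8] S(S(SKI)(S(SKI)))(KS(KK)(KK(KS(KK))))
  [9] S(S(SKI)(S(SKI)))(S(KK(KS(KK))))
  [10] S(S(SKI)(S(SKI)))(SK)

Answer: normal form = S(S(SKI)(S(SKI)))(SK)  (in 10 steps)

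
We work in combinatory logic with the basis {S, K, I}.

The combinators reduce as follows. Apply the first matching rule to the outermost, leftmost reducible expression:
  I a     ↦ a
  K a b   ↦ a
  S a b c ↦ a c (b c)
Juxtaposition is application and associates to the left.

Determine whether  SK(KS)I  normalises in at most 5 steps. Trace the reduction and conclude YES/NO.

Answer: YES — reaches normal form I in 2 ≤ 5 steps

Derivation:
  start: SK(KS)I
  [1] KI(KSI)
  [2] I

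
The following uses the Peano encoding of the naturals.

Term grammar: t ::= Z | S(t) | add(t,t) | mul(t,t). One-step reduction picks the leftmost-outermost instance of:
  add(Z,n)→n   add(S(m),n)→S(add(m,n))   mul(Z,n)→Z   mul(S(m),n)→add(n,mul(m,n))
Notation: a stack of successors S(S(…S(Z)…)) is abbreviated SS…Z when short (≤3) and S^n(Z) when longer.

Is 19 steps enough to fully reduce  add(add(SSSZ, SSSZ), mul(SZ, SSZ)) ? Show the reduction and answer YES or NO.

  start: add(add(SSSZ, SSSZ), mul(SZ, SSZ))
  [1] add(S(add(SSZ, SSSZ)), mul(SZ, SSZ))
  [2] S(add(add(SSZ, SSSZ), mul(SZ, SSZ)))
  [3] S(add(S(add(SZ, SSSZ)), mul(SZ, SSZ)))
  [4] S(S(add(add(SZ, SSSZ), mul(SZ, SSZ))))
  [5] S(S(add(S(add(Z, SSSZ)), mul(SZ, SSZ))))
  [6] S(S(S(add(add(Z, SSSZ), mul(SZ, SSZ)))))
  [7] S(S(S(add(SSSZ, mul(SZ, SSZ)))))
  [8] S(S(S(S(add(SSZ, mul(SZ, SSZ))))))
  [9] S(S(S(S(S(add(SZ, mul(SZ, SSZ)))))))
  [10] S(S(S(S(S(S(add(Z, mul(SZ, SSZ))))))))
  [11] S(S(S(S(S(S(mul(SZ, SSZ)))))))
  [12] S(S(S(S(S(S(add(SSZ, mul(Z, SSZ))))))))
  [13] S(S(S(S(S(S(S(add(SZ, mul(Z, SSZ)))))))))
  [14] S(S(S(S(S(S(S(S(add(Z, mul(Z, SSZ))))))))))
  [15] S(S(S(S(S(S(S(S(mul(Z, SSZ)))))))))
  [16] S^8(Z)

Answer: YES — reaches normal form S^8(Z) in 16 ≤ 19 steps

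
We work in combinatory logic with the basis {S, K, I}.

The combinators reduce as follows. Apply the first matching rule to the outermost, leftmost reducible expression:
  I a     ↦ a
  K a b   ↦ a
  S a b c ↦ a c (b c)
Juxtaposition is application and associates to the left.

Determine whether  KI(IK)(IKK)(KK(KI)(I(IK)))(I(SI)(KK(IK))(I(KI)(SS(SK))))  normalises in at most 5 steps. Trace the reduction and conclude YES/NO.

Answer: NO — after 5 steps the term is K(SI(KK(IK))(I(KI)(SS(SK)))), not yet normal

Derivation:
  start: KI(IK)(IKK)(KK(KI)(I(IK)))(I(SI)(KK(IK))(I(KI)(SS(SK))))
  step 1: I(IKK)(KK(KI)(I(IK)))(I(SI)(KK(IK))(I(KI)(SS(SK))))
  step 2: IKK(KK(KI)(I(IK)))(I(SI)(KK(IK))(I(KI)(SS(SK))))
  step 3: KK(KK(KI)(I(IK)))(I(SI)(KK(IK))(I(KI)(SS(SK))))
  step 4: K(I(SI)(KK(IK))(I(KI)(SS(SK))))
  step 5: K(SI(KK(IK))(I(KI)(SS(SK))))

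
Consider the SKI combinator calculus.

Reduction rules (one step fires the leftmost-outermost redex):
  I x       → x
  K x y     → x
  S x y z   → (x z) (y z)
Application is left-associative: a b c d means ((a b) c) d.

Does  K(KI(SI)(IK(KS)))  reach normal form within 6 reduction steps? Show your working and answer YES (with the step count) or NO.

  start: K(KI(SI)(IK(KS)))
  step 1: K(I(IK(KS)))
  step 2: K(IK(KS))
  step 3: K(K(KS))

Answer: YES — reaches normal form K(K(KS)) in 3 ≤ 6 steps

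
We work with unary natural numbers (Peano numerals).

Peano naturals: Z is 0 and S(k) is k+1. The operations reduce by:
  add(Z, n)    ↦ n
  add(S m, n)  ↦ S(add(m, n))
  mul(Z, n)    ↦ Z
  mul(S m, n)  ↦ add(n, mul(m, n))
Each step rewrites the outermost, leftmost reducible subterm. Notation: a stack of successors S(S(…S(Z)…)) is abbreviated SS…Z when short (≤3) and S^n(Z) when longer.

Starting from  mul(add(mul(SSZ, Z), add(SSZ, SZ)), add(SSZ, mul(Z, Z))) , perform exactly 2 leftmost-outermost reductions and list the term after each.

  start: mul(add(mul(SSZ, Z), add(SSZ, SZ)), add(SSZ, mul(Z, Z)))
  step 1: mul(add(add(Z, mul(SZ, Z)), add(SSZ, SZ)), add(SSZ, mul(Z, Z)))
  step 2: mul(add(mul(SZ, Z), add(SSZ, SZ)), add(SSZ, mul(Z, Z)))

Answer: after 2 steps: mul(add(mul(SZ, Z), add(SSZ, SZ)), add(SSZ, mul(Z, Z)))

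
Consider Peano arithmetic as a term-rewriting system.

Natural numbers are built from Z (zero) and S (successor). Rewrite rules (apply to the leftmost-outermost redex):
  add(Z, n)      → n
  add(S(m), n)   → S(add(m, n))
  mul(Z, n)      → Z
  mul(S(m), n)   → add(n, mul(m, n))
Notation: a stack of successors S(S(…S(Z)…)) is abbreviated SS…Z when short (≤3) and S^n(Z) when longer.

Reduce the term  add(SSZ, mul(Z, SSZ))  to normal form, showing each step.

Answer: normal form = SSZ  (in 4 steps)

Derivation:
  start: add(SSZ, mul(Z, SSZ))
  →1  S(add(SZ, mul(Z, SSZ)))
  →2  S(S(add(Z, mul(Z, SSZ))))
  →3  S(S(mul(Z, SSZ)))
  →4  SSZ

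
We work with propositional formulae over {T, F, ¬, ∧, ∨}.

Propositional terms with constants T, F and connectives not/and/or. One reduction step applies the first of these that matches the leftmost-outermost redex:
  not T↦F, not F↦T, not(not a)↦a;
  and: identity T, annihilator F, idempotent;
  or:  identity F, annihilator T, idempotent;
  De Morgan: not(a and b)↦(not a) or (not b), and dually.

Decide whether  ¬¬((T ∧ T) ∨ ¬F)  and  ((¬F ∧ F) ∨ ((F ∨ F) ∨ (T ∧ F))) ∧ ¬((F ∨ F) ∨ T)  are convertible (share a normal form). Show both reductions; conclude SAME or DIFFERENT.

Answer: DIFFERENT — A ⇓ T, B ⇓ F

Derivation:
Term A:
  start: ¬¬((T ∧ T) ∨ ¬F)
  step 1: (T ∧ T) ∨ ¬F
  step 2: T ∨ ¬F
  step 3: T

Term B:
  start: ((¬F ∧ F) ∨ ((F ∨ F) ∨ (T ∧ F))) ∧ ¬((F ∨ F) ∨ T)
  step 1: (F ∨ ((F ∨ F) ∨ (T ∧ F))) ∧ ¬((F ∨ F) ∨ T)
  step 2: ((F ∨ F) ∨ (T ∧ F)) ∧ ¬((F ∨ F) ∨ T)
  step 3: (F ∨ (T ∧ F)) ∧ ¬((F ∨ F) ∨ T)
  step 4: (T ∧ F) ∧ ¬((F ∨ F) ∨ T)
  step 5: F ∧ ¬((F ∨ F) ∨ T)
  step 6: F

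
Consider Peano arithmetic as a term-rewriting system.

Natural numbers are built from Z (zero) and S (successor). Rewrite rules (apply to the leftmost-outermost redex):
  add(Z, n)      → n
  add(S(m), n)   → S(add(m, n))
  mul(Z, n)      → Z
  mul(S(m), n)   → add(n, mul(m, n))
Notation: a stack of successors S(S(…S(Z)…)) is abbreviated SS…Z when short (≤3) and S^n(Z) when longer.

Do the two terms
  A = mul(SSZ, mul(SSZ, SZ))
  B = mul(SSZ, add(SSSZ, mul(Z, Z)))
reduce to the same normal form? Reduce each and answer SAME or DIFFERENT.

Term A:
  start: mul(SSZ, mul(SSZ, SZ))
  [1] add(mul(SSZ, SZ), mul(SZ, mul(SSZ, SZ)))
  [2] add(add(SZ, mul(SZ, SZ)), mul(SZ, mul(SSZ, SZ)))
  [3] add(S(add(Z, mul(SZ, SZ))), mul(SZ, mul(SSZ, SZ)))
  [4] S(add(add(Z, mul(SZ, SZ)), mul(SZ, mul(SSZ, SZ))))
  [5] S(add(mul(SZ, SZ), mul(SZ, mul(SSZ, SZ))))
  [6] S(add(add(SZ, mul(Z, SZ)), mul(SZ, mul(SSZ, SZ))))
  [7] S(add(S(add(Z, mul(Z, SZ))), mul(SZ, mul(SSZ, SZ))))
  [8] S(S(add(add(Z, mul(Z, SZ)), mul(SZ, mul(SSZ, SZ)))))
  [9] S(S(add(mul(Z, SZ), mul(SZ, mul(SSZ, SZ)))))
  [10] S(S(add(Z, mul(SZ, mul(SSZ, SZ)))))
  [11] S(S(mul(SZ, mul(SSZ, SZ))))
  [12] S(S(add(mul(SSZ, SZ), mul(Z, mul(SSZ, SZ)))))
  [13] S(S(add(add(SZ, mul(SZ, SZ)), mul(Z, mul(SSZ, SZ)))))
  [14] S(S(add(S(add(Z, mul(SZ, SZ))), mul(Z, mul(SSZ, SZ)))))
  [15] S(S(S(add(add(Z, mul(SZ, SZ)), mul(Z, mul(SSZ, SZ))))))
  [16] S(S(S(add(mul(SZ, SZ), mul(Z, mul(SSZ, SZ))))))
  [17] S(S(S(add(add(SZ, mul(Z, SZ)), mul(Z, mul(SSZ, SZ))))))
  [18] S(S(S(add(S(add(Z, mul(Z, SZ))), mul(Z, mul(SSZ, SZ))))))
  [19] S(S(S(S(add(add(Z, mul(Z, SZ)), mul(Z, mul(SSZ, SZ)))))))
  [20] S(S(S(S(add(mul(Z, SZ), mul(Z, mul(SSZ, SZ)))))))
  [21] S(S(S(S(add(Z, mul(Z, mul(SSZ, SZ)))))))
  [22] S(S(S(S(mul(Z, mul(SSZ, SZ))))))
  [23] S^4(Z)

Term B:
  start: mul(SSZ, add(SSSZ, mul(Z, Z)))
  [1] add(add(SSSZ, mul(Z, Z)), mul(SZ, add(SSSZ, mul(Z, Z))))
  [2] add(S(add(SSZ, mul(Z, Z))), mul(SZ, add(SSSZ, mul(Z, Z))))
  [3] S(add(add(SSZ, mul(Z, Z)), mul(SZ, add(SSSZ, mul(Z, Z)))))
  [4] S(add(S(add(SZ, mul(Z, Z))), mul(SZ, add(SSSZ, mul(Z, Z)))))
  [5] S(S(add(add(SZ, mul(Z, Z)), mul(SZ, add(SSSZ, mul(Z, Z))))))
  [6] S(S(add(S(add(Z, mul(Z, Z))), mul(SZ, add(SSSZ, mul(Z, Z))))))
  [7] S(S(S(add(add(Z, mul(Z, Z)), mul(SZ, add(SSSZ, mul(Z, Z)))))))
  [8] S(S(S(add(mul(Z, Z), mul(SZ, add(SSSZ, mul(Z, Z)))))))
  [9] S(S(S(add(Z, mul(SZ, add(SSSZ, mul(Z, Z)))))))
  [10] S(S(S(mul(SZ, add(SSSZ, mul(Z, Z))))))
  [11] S(S(S(add(add(SSSZ, mul(Z, Z)), mul(Z, add(SSSZ, mul(Z, Z)))))))
  [12] S(S(S(add(S(add(SSZ, mul(Z, Z))), mul(Z, add(SSSZ, mul(Z, Z)))))))
  [13] S(S(S(S(add(add(SSZ, mul(Z, Z)), mul(Z, add(SSSZ, mul(Z, Z))))))))
  [14] S(S(S(S(add(S(add(SZ, mul(Z, Z))), mul(Z, add(SSSZ, mul(Z, Z))))))))
  [15] S(S(S(S(S(add(add(SZ, mul(Z, Z)), mul(Z, add(SSSZ, mul(Z, Z)))))))))
  [16] S(S(S(S(S(add(S(add(Z, mul(Z, Z))), mul(Z, add(SSSZ, mul(Z, Z)))))))))
  [17] S(S(S(S(S(S(add(add(Z, mul(Z, Z)), mul(Z, add(SSSZ, mul(Z, Z))))))))))
  [18] S(S(S(S(S(S(add(mul(Z, Z), mul(Z, add(SSSZ, mul(Z, Z))))))))))
  [19] S(S(S(S(S(S(add(Z, mul(Z, add(SSSZ, mul(Z, Z))))))))))
  [20] S(S(S(S(S(S(mul(Z, add(SSSZ, mul(Z, Z)))))))))
  [21] S^6(Z)

Answer: DIFFERENT — A ⇓ S^4(Z), B ⇓ S^6(Z)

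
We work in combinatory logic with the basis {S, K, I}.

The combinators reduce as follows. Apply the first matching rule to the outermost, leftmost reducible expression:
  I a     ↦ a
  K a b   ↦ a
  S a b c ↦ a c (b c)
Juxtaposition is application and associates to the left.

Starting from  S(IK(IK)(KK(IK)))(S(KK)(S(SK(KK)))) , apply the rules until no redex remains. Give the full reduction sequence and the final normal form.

Answer: normal form = SK(S(KK)(S(SK(KK))))  (in 3 steps)

Reduction:
  start: S(IK(IK)(KK(IK)))(S(KK)(S(SK(KK))))
  [1] S(K(IK)(KK(IK)))(S(KK)(S(SK(KK))))
  [2] S(IK)(S(KK)(S(SK(KK))))
  [3] SK(S(KK)(S(SK(KK))))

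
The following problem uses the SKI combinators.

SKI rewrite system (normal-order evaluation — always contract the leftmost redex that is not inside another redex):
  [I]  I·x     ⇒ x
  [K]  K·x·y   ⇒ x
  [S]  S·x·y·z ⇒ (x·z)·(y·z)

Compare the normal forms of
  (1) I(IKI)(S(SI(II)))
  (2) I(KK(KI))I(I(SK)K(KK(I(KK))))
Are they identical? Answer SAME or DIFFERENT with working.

Term A:
  start: I(IKI)(S(SI(II)))
  step 1: IKI(S(SI(II)))
  step 2: KI(S(SI(II)))
  step 3: I

Term B:
  start: I(KK(KI))I(I(SK)K(KK(I(KK))))
  step 1: KK(KI)I(I(SK)K(KK(I(KK))))
  step 2: KI(I(SK)K(KK(I(KK))))
  step 3: I

Answer: SAME — A ⇓ I, B ⇓ I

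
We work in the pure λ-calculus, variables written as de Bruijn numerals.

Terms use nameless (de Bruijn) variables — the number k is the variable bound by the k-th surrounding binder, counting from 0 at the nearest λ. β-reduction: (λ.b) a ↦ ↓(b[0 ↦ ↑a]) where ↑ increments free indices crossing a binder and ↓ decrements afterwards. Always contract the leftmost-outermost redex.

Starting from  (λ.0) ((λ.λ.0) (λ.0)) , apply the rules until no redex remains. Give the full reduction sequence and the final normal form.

Answer: normal form = λ.0  (in 2 steps)

Derivation:
  start: (λ.0) ((λ.λ.0) (λ.0))
  →1  (λ.λ.0) (λ.0)
  →2  λ.0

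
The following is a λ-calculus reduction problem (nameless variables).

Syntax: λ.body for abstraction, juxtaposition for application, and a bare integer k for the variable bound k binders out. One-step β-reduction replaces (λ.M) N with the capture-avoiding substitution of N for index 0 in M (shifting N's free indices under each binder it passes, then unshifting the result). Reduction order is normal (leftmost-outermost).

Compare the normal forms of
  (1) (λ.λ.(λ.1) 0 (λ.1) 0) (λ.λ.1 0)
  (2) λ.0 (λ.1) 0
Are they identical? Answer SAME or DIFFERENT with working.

Term A:
  start: (λ.λ.(λ.1) 0 (λ.1) 0) (λ.λ.1 0)
  [1] λ.(λ.1) 0 (λ.1) 0
  [2] λ.0 (λ.1) 0

Term B:
  start: λ.0 (λ.1) 0

Answer: SAME — A ⇓ λ.0 (λ.1) 0, B ⇓ λ.0 (λ.1) 0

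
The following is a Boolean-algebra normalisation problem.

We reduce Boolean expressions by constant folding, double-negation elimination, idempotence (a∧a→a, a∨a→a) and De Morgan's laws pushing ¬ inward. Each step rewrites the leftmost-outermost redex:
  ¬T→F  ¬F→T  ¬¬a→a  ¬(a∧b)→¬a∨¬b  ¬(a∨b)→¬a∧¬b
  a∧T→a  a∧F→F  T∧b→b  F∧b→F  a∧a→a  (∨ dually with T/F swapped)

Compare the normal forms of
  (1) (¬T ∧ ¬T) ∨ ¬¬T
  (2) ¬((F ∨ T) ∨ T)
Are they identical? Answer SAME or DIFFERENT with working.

Term A:
  start: (¬T ∧ ¬T) ∨ ¬¬T
  step 1: ¬T ∨ ¬¬T
  step 2: F ∨ ¬¬T
  step 3: ¬¬T
  step 4: T

Term B:
  start: ¬((F ∨ T) ∨ T)
  step 1: ¬(F ∨ T) ∧ ¬T
  step 2: (¬F ∧ ¬T) ∧ ¬T
  step 3: (T ∧ ¬T) ∧ ¬T
  step 4: ¬T ∧ ¬T
  step 5: ¬T
  step 6: F

Answer: DIFFERENT — A ⇓ T, B ⇓ F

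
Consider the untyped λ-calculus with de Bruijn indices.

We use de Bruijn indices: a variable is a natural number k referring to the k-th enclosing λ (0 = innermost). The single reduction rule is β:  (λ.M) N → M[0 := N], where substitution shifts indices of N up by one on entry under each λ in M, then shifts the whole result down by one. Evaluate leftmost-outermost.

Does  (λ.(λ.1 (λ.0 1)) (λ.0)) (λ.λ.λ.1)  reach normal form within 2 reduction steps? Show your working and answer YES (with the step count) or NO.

Answer: NO — after 2 steps the term is (λ.λ.λ.1) (λ.0 (λ.0)), not yet normal

Reduction:
  start: (λ.(λ.1 (λ.0 1)) (λ.0)) (λ.λ.λ.1)
  [1] (λ.(λ.λ.λ.1) (λ.0 1)) (λ.0)
  [2] (λ.λ.λ.1) (λ.0 (λ.0))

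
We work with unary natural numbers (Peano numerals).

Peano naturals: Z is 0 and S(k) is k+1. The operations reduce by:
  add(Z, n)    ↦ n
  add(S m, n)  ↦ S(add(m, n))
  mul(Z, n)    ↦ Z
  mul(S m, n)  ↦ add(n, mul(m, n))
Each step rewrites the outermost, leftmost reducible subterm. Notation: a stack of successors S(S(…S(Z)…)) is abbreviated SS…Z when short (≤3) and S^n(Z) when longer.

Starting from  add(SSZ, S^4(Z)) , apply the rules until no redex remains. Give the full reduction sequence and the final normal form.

  start: add(SSZ, S^4(Z))
  [1] S(add(SZ, S^4(Z)))
  [2] S(S(add(Z, S^4(Z))))
  [3] S^6(Z)

Answer: normal form = S^6(Z)  (in 3 steps)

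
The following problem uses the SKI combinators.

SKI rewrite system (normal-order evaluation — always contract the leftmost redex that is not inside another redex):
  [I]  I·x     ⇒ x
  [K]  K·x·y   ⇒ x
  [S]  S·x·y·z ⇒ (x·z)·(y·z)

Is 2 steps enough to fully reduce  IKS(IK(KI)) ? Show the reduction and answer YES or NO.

  start: IKS(IK(KI))
  [1] KS(IK(KI))
  [2] S

Answer: YES — reaches normal form S in 2 ≤ 2 steps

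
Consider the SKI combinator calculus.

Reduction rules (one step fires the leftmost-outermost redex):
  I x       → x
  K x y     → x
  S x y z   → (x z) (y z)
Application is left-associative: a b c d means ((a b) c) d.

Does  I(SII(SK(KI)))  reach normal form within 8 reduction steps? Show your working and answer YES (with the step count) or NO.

  start: I(SII(SK(KI)))
  step 1: SII(SK(KI))
  step 2: I(SK(KI))(I(SK(KI)))
  step 3: SK(KI)(I(SK(KI)))
  step 4: K(I(SK(KI)))(KI(I(SK(KI))))
  step 5: I(SK(KI))
  step 6: SK(KI)

Answer: YES — reaches normal form SK(KI) in 6 ≤ 8 steps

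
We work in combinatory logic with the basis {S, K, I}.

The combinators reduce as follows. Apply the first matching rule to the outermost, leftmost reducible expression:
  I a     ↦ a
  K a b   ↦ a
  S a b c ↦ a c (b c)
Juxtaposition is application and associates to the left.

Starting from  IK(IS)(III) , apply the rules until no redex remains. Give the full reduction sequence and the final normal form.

Answer: normal form = S  (in 3 steps)

Reduction:
  start: IK(IS)(III)
  [1] K(IS)(III)
  [2] IS
  [3] S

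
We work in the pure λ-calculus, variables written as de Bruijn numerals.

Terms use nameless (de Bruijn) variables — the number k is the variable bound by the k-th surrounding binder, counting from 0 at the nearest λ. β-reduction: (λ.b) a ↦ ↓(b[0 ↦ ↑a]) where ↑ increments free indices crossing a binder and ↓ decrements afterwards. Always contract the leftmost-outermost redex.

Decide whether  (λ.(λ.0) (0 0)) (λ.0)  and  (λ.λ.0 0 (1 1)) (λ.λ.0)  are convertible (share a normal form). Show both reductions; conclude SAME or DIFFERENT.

Answer: DIFFERENT — A ⇓ λ.0, B ⇓ λ.0 0 (λ.0)

Reduction:
Term A:
  start: (λ.(λ.0) (0 0)) (λ.0)
  →1  (λ.0) ((λ.0) (λ.0))
  →2  (λ.0) (λ.0)
  →3  λ.0

Term B:
  start: (λ.λ.0 0 (1 1)) (λ.λ.0)
  →1  λ.0 0 ((λ.λ.0) (λ.λ.0))
  →2  λ.0 0 (λ.0)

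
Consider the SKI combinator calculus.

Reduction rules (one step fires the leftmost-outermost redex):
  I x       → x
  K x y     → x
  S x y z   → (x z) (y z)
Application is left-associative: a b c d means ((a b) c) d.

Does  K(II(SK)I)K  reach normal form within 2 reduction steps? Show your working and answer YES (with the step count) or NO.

Answer: NO — after 2 steps the term is I(SK)I, not yet normal

Reduction:
  start: K(II(SK)I)K
  step 1: II(SK)I
  step 2: I(SK)I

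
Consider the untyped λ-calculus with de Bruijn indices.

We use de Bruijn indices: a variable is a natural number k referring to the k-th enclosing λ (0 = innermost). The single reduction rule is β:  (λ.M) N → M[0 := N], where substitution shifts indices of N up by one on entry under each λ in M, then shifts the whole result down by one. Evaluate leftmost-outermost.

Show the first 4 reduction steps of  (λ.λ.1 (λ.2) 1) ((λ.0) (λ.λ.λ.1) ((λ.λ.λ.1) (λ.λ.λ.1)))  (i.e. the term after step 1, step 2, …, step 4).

Answer: after 4 steps: λ.(λ.λ.(λ.0) (λ.λ.λ.1) ((λ.λ.λ.1) (λ.λ.λ.1))) ((λ.0) (λ.λ.λ.1) ((λ.λ.λ.1) (λ.λ.λ.1)))

Derivation:
  start: (λ.λ.1 (λ.2) 1) ((λ.0) (λ.λ.λ.1) ((λ.λ.λ.1) (λ.λ.λ.1)))
  step 1: λ.(λ.0) (λ.λ.λ.1) ((λ.λ.λ.1) (λ.λ.λ.1)) (λ.(λ.0) (λ.λ.λ.1) ((λ.λ.λ.1) (λ.λ.λ.1))) ((λ.0) (λ.λ.λ.1) ((λ.λ.λ.1) (λ.λ.λ.1)))
  step 2: λ.(λ.λ.λ.1) ((λ.λ.λ.1) (λ.λ.λ.1)) (λ.(λ.0) (λ.λ.λ.1) ((λ.λ.λ.1) (λ.λ.λ.1))) ((λ.0) (λ.λ.λ.1) ((λ.λ.λ.1) (λ.λ.λ.1)))
  step 3: λ.(λ.λ.1) (λ.(λ.0) (λ.λ.λ.1) ((λ.λ.λ.1) (λ.λ.λ.1))) ((λ.0) (λ.λ.λ.1) ((λ.λ.λ.1) (λ.λ.λ.1)))
  step 4: λ.(λ.λ.(λ.0) (λ.λ.λ.1) ((λ.λ.λ.1) (λ.λ.λ.1))) ((λ.0) (λ.λ.λ.1) ((λ.λ.λ.1) (λ.λ.λ.1)))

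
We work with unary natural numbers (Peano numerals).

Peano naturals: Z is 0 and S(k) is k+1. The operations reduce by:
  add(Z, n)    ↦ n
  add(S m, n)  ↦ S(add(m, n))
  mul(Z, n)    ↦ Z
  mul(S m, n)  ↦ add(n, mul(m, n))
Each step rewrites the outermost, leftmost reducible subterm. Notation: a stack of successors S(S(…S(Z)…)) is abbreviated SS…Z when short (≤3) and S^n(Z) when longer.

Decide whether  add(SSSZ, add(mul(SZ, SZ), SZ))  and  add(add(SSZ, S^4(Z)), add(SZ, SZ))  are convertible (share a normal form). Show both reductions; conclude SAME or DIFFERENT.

Answer: DIFFERENT — A ⇓ S^5(Z), B ⇓ S^8(Z)

Working:
Term A:
  start: add(SSSZ, add(mul(SZ, SZ), SZ))
  →1  S(add(SSZ, add(mul(SZ, SZ), SZ)))
  →2  S(S(add(SZ, add(mul(SZ, SZ), SZ))))
  →3  S(S(S(add(Z, add(mul(SZ, SZ), SZ)))))
  →4  S(S(S(add(mul(SZ, SZ), SZ))))
  →5  S(S(S(add(add(SZ, mul(Z, SZ)), SZ))))
  →6  S(S(S(add(S(add(Z, mul(Z, SZ))), SZ))))
  →7  S(S(S(S(add(add(Z, mul(Z, SZ)), SZ)))))
  →8  S(S(S(S(add(mul(Z, SZ), SZ)))))
  →9  S(S(S(S(add(Z, SZ)))))
  →10  S^5(Z)

Term B:
  start: add(add(SSZ, S^4(Z)), add(SZ, SZ))
  →1  add(S(add(SZ, S^4(Z))), add(SZ, SZ))
  →2  S(add(add(SZ, S^4(Z)), add(SZ, SZ)))
  →3  S(add(S(add(Z, S^4(Z))), add(SZ, SZ)))
  →4  S(S(add(add(Z, S^4(Z)), add(SZ, SZ))))
  →5  S(S(add(S^4(Z), add(SZ, SZ))))
  →6  S(S(S(add(SSSZ, add(SZ, SZ)))))
  →7  S(S(S(S(add(SSZ, add(SZ, SZ))))))
  →8  S(S(S(S(S(add(SZ, add(SZ, SZ)))))))
  →9  S(S(S(S(S(S(add(Z, add(SZ, SZ))))))))
  →10  S(S(S(S(S(S(add(SZ, SZ)))))))
  →11  S(S(S(S(S(S(S(add(Z, SZ))))))))
  →12  S^8(Z)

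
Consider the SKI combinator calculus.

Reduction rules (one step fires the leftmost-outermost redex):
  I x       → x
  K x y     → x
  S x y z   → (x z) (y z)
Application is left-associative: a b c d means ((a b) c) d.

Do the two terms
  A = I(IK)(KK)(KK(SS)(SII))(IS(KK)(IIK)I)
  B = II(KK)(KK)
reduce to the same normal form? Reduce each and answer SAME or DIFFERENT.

Answer: SAME — A ⇓ K, B ⇓ K

Derivation:
Term A:
  start: I(IK)(KK)(KK(SS)(SII))(IS(KK)(IIK)I)
  step 1: IK(KK)(KK(SS)(SII))(IS(KK)(IIK)I)
  step 2: K(KK)(KK(SS)(SII))(IS(KK)(IIK)I)
  step 3: KK(IS(KK)(IIK)I)
  step 4: K

Term B:
  start: II(KK)(KK)
  step 1: I(KK)(KK)
  step 2: KK(KK)
  step 3: K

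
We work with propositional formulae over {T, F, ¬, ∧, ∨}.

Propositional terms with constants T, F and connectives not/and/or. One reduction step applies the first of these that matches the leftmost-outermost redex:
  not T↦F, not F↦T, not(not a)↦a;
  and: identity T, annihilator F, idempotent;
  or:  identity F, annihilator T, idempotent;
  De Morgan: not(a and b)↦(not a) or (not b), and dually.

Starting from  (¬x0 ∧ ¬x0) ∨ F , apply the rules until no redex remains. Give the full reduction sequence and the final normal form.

Answer: normal form = ¬x0  (in 2 steps)

Derivation:
  start: (¬x0 ∧ ¬x0) ∨ F
  step 1: ¬x0 ∧ ¬x0
  step 2: ¬x0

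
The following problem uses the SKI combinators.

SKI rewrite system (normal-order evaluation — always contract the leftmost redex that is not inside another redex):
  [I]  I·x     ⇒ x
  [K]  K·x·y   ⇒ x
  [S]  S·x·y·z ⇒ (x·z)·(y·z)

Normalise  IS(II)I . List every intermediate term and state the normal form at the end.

  start: IS(II)I
  →1  S(II)I
  →2  SII

Answer: normal form = SII  (in 2 steps)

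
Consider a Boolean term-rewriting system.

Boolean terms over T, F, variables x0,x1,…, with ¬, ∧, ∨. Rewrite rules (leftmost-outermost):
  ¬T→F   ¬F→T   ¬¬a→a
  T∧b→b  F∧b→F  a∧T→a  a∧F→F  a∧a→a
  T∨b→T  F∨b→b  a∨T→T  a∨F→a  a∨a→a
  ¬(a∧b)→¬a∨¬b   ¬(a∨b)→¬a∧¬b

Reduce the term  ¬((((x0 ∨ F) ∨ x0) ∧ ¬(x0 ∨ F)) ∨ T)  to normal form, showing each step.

  start: ¬((((x0 ∨ F) ∨ x0) ∧ ¬(x0 ∨ F)) ∨ T)
  →1  ¬(((x0 ∨ F) ∨ x0) ∧ ¬(x0 ∨ F)) ∧ ¬T
  →2  (¬((x0 ∨ F) ∨ x0) ∨ ¬¬(x0 ∨ F)) ∧ ¬T
  →3  ((¬(x0 ∨ F) ∧ ¬x0) ∨ ¬¬(x0 ∨ F)) ∧ ¬T
  →4  (((¬x0 ∧ ¬F) ∧ ¬x0) ∨ ¬¬(x0 ∨ F)) ∧ ¬T
  →5  (((¬x0 ∧ T) ∧ ¬x0) ∨ ¬¬(x0 ∨ F)) ∧ ¬T
  →6  ((¬x0 ∧ ¬x0) ∨ ¬¬(x0 ∨ F)) ∧ ¬T
  →7  (¬x0 ∨ ¬¬(x0 ∨ F)) ∧ ¬T
  →8  (¬x0 ∨ (x0 ∨ F)) ∧ ¬T
  →9  (¬x0 ∨ x0) ∧ ¬T
  →10  (¬x0 ∨ x0) ∧ F
  →11  F

Answer: normal form = F  (in 11 steps)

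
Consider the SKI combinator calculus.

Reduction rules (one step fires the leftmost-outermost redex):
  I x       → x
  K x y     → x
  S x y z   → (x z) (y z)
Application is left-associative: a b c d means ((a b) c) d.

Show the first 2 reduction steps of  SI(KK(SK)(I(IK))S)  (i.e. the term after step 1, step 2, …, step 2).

  start: SI(KK(SK)(I(IK))S)
  →1  SI(K(I(IK))S)
  →2  SI(I(IK))

Answer: after 2 steps: SI(I(IK))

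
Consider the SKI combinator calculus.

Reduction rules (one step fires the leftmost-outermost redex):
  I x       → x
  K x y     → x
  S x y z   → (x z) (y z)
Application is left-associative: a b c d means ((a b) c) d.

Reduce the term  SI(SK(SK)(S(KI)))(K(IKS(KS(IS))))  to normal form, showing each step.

Answer: normal form = S  (in 5 steps)

Working:
  start: SI(SK(SK)(S(KI)))(K(IKS(KS(IS))))
  [1] I(K(IKS(KS(IS))))(SK(SK)(S(KI))(K(IKS(KS(IS)))))
  [2] K(IKS(KS(IS)))(SK(SK)(S(KI))(K(IKS(KS(IS)))))
  [3] IKS(KS(IS))
  [4] KS(KS(IS))
  [5] S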